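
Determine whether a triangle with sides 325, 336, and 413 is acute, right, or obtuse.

Compare the square of the longest side to the sum of squares of the other two: 325² + 336² = 218521 > 170569 = 413².

acute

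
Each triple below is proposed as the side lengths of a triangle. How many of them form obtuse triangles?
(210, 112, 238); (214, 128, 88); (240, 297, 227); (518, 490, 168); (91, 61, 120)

2

(210,112,238): 112²+210² = 56644 = 238² → right
(214,128,88): 88²+128² = 24128 < 45796 = 214² → obtuse
(240,297,227): 227²+240² = 109129 > 88209 = 297² → acute
(518,490,168): 168²+490² = 268324 = 518² → right
(91,61,120): 61²+91² = 12002 < 14400 = 120² → obtuse
2 of the 5 are obtuse.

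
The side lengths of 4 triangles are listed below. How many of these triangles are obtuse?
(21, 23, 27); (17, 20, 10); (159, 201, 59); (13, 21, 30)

(21,23,27): 21²+23² = 970 > 729 = 27² → acute
(17,20,10): 10²+17² = 389 < 400 = 20² → obtuse
(159,201,59): 59²+159² = 28762 < 40401 = 201² → obtuse
(13,21,30): 13²+21² = 610 < 900 = 30² → obtuse
3 of the 4 are obtuse.

3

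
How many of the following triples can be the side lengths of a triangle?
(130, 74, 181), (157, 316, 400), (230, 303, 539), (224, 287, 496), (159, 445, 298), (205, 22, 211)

5

(74,130,181): 74+130 > 181 → valid
(157,316,400): 157+316 > 400 → valid
(230,303,539): 230+303 ≤ 539 → not valid
(224,287,496): 224+287 > 496 → valid
(159,298,445): 159+298 > 445 → valid
(22,205,211): 22+205 > 211 → valid
5 of the 6 triples form a triangle.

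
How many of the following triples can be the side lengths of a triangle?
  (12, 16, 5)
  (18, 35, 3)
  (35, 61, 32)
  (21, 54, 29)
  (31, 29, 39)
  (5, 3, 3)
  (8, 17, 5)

(5,12,16): 5+12 > 16 → valid
(3,18,35): 3+18 ≤ 35 → not valid
(32,35,61): 32+35 > 61 → valid
(21,29,54): 21+29 ≤ 54 → not valid
(29,31,39): 29+31 > 39 → valid
(3,3,5): 3+3 > 5 → valid
(5,8,17): 5+8 ≤ 17 → not valid
4 of the 7 triples form a triangle.

4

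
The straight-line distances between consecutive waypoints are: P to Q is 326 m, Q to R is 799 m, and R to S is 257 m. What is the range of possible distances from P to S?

216 ≤ PS ≤ 1382 m

The maximum is all hops collinear in one direction: 326 + 799 + 257 = 1382.
The longest hop is 799; the others sum to 583. Folding the others back against it leaves at least 799 − 583 = 216.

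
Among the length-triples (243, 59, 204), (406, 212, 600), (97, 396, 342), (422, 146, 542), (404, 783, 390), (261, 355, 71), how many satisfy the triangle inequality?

5

(59,204,243): 59+204 > 243 → valid
(212,406,600): 212+406 > 600 → valid
(97,342,396): 97+342 > 396 → valid
(146,422,542): 146+422 > 542 → valid
(390,404,783): 390+404 > 783 → valid
(71,261,355): 71+261 ≤ 355 → not valid
5 of the 6 triples form a triangle.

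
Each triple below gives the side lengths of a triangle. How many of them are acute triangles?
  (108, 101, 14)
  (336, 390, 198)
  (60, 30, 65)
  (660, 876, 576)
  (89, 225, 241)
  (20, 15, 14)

3

(108,101,14): 14²+101² = 10397 < 11664 = 108² → obtuse
(336,390,198): 198²+336² = 152100 = 390² → right
(60,30,65): 30²+60² = 4500 > 4225 = 65² → acute
(660,876,576): 576²+660² = 767376 = 876² → right
(89,225,241): 89²+225² = 58546 > 58081 = 241² → acute
(20,15,14): 14²+15² = 421 > 400 = 20² → acute
3 of the 6 are acute.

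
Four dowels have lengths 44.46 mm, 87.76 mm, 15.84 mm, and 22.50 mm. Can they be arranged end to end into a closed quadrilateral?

No

For a quadrilateral, each side must be shorter than the sum of the others.
Here the longest side is 87.76, but the remaining 3 sides sum to only 82.80.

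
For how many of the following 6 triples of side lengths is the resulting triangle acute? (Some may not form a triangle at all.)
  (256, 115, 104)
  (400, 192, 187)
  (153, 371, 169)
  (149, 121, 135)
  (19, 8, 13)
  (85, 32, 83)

(256,115,104): 104+115 ≤ 256, not a triangle
(400,192,187): 187+192 ≤ 400, not a triangle
(153,371,169): 153+169 ≤ 371, not a triangle
(149,121,135): 121²+135² = 32866 > 22201 = 149² → acute
(19,8,13): 8²+13² = 233 < 361 = 19² → obtuse
(85,32,83): 32²+83² = 7913 > 7225 = 85² → acute
2 of the 6 are acute.

2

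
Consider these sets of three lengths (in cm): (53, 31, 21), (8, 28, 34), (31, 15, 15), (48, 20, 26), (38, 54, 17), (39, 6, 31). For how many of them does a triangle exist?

2

(21,31,53): 21+31 ≤ 53 → not valid
(8,28,34): 8+28 > 34 → valid
(15,15,31): 15+15 ≤ 31 → not valid
(20,26,48): 20+26 ≤ 48 → not valid
(17,38,54): 17+38 > 54 → valid
(6,31,39): 6+31 ≤ 39 → not valid
2 of the 6 triples form a triangle.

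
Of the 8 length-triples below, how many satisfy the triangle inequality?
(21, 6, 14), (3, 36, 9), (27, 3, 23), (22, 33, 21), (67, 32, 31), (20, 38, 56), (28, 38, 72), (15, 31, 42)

3

(6,14,21): 6+14 ≤ 21 → not valid
(3,9,36): 3+9 ≤ 36 → not valid
(3,23,27): 3+23 ≤ 27 → not valid
(21,22,33): 21+22 > 33 → valid
(31,32,67): 31+32 ≤ 67 → not valid
(20,38,56): 20+38 > 56 → valid
(28,38,72): 28+38 ≤ 72 → not valid
(15,31,42): 15+31 > 42 → valid
3 of the 8 triples form a triangle.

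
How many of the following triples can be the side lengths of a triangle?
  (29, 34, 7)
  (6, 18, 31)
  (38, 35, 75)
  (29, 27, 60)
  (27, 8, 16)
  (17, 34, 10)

1

(7,29,34): 7+29 > 34 → valid
(6,18,31): 6+18 ≤ 31 → not valid
(35,38,75): 35+38 ≤ 75 → not valid
(27,29,60): 27+29 ≤ 60 → not valid
(8,16,27): 8+16 ≤ 27 → not valid
(10,17,34): 10+17 ≤ 34 → not valid
1 of the 6 triples forms a triangle.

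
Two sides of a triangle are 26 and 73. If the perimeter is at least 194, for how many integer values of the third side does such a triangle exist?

Triangle inequality: 47 < x < 99. Perimeter ≥ 194 gives x ≥ 194 − 26 − 73 = 95.
So 95 ≤ x < 99; integers 95 through 98: 4 values.

4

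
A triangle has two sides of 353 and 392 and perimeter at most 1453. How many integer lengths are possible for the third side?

669

Triangle inequality: 39 < x < 745. Perimeter ≤ 1453 gives x ≤ 1453 − 353 − 392 = 708.
So 39 < x ≤ 708; integers 40 through 708: 669 values.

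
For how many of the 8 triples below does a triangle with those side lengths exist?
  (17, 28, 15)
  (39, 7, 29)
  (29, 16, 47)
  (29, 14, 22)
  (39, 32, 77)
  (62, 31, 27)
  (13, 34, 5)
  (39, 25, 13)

2

(15,17,28): 15+17 > 28 → valid
(7,29,39): 7+29 ≤ 39 → not valid
(16,29,47): 16+29 ≤ 47 → not valid
(14,22,29): 14+22 > 29 → valid
(32,39,77): 32+39 ≤ 77 → not valid
(27,31,62): 27+31 ≤ 62 → not valid
(5,13,34): 5+13 ≤ 34 → not valid
(13,25,39): 13+25 ≤ 39 → not valid
2 of the 8 triples form a triangle.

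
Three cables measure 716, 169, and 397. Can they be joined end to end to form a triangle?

The longest side is 716, but the other two sum to only 566.
566 < 716, so the triangle inequality fails.

No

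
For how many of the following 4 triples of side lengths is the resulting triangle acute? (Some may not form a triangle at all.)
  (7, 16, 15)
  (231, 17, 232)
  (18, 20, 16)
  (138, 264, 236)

3

(7,16,15): 7²+15² = 274 > 256 = 16² → acute
(231,17,232): 17²+231² = 53650 < 53824 = 232² → obtuse
(18,20,16): 16²+18² = 580 > 400 = 20² → acute
(138,264,236): 138²+236² = 74740 > 69696 = 264² → acute
3 of the 4 are acute.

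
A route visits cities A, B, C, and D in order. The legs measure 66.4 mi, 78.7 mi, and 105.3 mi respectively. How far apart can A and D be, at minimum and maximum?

The maximum is all hops collinear in one direction: 66.4 + 78.7 + 105.3 = 250.4.
The longest hop is 105.3; the others sum to 145.1. Since 105.3 ≤ 145.1, the path can fold back on itself completely, so the minimum distance is 0.

0 ≤ AD ≤ 250.4 mi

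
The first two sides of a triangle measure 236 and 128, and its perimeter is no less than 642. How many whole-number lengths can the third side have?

86

Triangle inequality: 108 < x < 364. Perimeter ≥ 642 gives x ≥ 642 − 236 − 128 = 278.
So 278 ≤ x < 364; integers 278 through 363: 86 values.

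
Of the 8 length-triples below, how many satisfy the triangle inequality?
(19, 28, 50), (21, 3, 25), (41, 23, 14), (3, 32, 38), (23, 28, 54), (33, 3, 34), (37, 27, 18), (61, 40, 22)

(19,28,50): 19+28 ≤ 50 → not valid
(3,21,25): 3+21 ≤ 25 → not valid
(14,23,41): 14+23 ≤ 41 → not valid
(3,32,38): 3+32 ≤ 38 → not valid
(23,28,54): 23+28 ≤ 54 → not valid
(3,33,34): 3+33 > 34 → valid
(18,27,37): 18+27 > 37 → valid
(22,40,61): 22+40 > 61 → valid
3 of the 8 triples form a triangle.

3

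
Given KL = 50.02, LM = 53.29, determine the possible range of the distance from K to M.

3.27 ≤ KM ≤ 103.31

By the triangle inequality, |50.02 − 53.29| ≤ KM ≤ 50.02 + 53.29.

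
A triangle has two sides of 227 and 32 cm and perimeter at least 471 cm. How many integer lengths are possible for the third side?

47

Triangle inequality: 195 < x < 259. Perimeter ≥ 471 gives x ≥ 471 − 227 − 32 = 212.
So 212 ≤ x < 259; integers 212 through 258: 47 values.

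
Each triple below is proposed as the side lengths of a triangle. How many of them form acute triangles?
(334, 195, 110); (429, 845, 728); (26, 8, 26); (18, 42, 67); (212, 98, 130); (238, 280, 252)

(334,195,110): 110+195 ≤ 334, not a triangle
(429,845,728): 429²+728² = 714025 = 845² → right
(26,8,26): 8²+26² = 740 > 676 = 26² → acute
(18,42,67): 18+42 ≤ 67, not a triangle
(212,98,130): 98²+130² = 26504 < 44944 = 212² → obtuse
(238,280,252): 238²+252² = 120148 > 78400 = 280² → acute
2 of the 6 are acute.

2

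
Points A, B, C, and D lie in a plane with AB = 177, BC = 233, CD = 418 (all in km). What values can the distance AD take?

The maximum is all hops collinear in one direction: 177 + 233 + 418 = 828.
The longest hop is 418; the others sum to 410. Folding the others back against it leaves at least 418 − 410 = 8.

8 ≤ AD ≤ 828 km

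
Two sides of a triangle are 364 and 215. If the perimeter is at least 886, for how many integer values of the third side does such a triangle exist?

Triangle inequality: 149 < x < 579. Perimeter ≥ 886 gives x ≥ 886 − 364 − 215 = 307.
So 307 ≤ x < 579; integers 307 through 578: 272 values.

272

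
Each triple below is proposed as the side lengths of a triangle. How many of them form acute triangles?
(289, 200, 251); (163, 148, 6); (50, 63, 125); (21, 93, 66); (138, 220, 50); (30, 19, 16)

1

(289,200,251): 200²+251² = 103001 > 83521 = 289² → acute
(163,148,6): 6+148 ≤ 163, not a triangle
(50,63,125): 50+63 ≤ 125, not a triangle
(21,93,66): 21+66 ≤ 93, not a triangle
(138,220,50): 50+138 ≤ 220, not a triangle
(30,19,16): 16²+19² = 617 < 900 = 30² → obtuse
1 of the 6 is acute.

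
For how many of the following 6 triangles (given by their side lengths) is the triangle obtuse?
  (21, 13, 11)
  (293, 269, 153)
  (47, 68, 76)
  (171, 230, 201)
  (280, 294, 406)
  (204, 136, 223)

1

(21,13,11): 11²+13² = 290 < 441 = 21² → obtuse
(293,269,153): 153²+269² = 95770 > 85849 = 293² → acute
(47,68,76): 47²+68² = 6833 > 5776 = 76² → acute
(171,230,201): 171²+201² = 69642 > 52900 = 230² → acute
(280,294,406): 280²+294² = 164836 = 406² → right
(204,136,223): 136²+204² = 60112 > 49729 = 223² → acute
1 of the 6 is obtuse.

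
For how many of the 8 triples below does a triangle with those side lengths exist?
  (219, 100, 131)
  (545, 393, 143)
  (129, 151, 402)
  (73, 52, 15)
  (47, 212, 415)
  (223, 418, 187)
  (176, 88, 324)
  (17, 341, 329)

(100,131,219): 100+131 > 219 → valid
(143,393,545): 143+393 ≤ 545 → not valid
(129,151,402): 129+151 ≤ 402 → not valid
(15,52,73): 15+52 ≤ 73 → not valid
(47,212,415): 47+212 ≤ 415 → not valid
(187,223,418): 187+223 ≤ 418 → not valid
(88,176,324): 88+176 ≤ 324 → not valid
(17,329,341): 17+329 > 341 → valid
2 of the 8 triples form a triangle.

2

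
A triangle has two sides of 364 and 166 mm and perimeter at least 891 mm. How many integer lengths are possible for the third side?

169

Triangle inequality: 198 < x < 530. Perimeter ≥ 891 gives x ≥ 891 − 364 − 166 = 361.
So 361 ≤ x < 530; integers 361 through 529: 169 values.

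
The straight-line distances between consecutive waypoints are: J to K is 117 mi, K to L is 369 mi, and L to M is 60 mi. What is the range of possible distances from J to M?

192 ≤ JM ≤ 546 mi

The maximum is all hops collinear in one direction: 117 + 369 + 60 = 546.
The longest hop is 369; the others sum to 177. Folding the others back against it leaves at least 369 − 177 = 192.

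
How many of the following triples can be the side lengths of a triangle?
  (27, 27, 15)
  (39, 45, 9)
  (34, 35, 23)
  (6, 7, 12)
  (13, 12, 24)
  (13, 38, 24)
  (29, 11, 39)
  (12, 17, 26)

7

(15,27,27): 15+27 > 27 → valid
(9,39,45): 9+39 > 45 → valid
(23,34,35): 23+34 > 35 → valid
(6,7,12): 6+7 > 12 → valid
(12,13,24): 12+13 > 24 → valid
(13,24,38): 13+24 ≤ 38 → not valid
(11,29,39): 11+29 > 39 → valid
(12,17,26): 12+17 > 26 → valid
7 of the 8 triples form a triangle.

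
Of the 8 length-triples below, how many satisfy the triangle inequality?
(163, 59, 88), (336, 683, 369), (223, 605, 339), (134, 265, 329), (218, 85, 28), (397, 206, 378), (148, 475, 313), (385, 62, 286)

3

(59,88,163): 59+88 ≤ 163 → not valid
(336,369,683): 336+369 > 683 → valid
(223,339,605): 223+339 ≤ 605 → not valid
(134,265,329): 134+265 > 329 → valid
(28,85,218): 28+85 ≤ 218 → not valid
(206,378,397): 206+378 > 397 → valid
(148,313,475): 148+313 ≤ 475 → not valid
(62,286,385): 62+286 ≤ 385 → not valid
3 of the 8 triples form a triangle.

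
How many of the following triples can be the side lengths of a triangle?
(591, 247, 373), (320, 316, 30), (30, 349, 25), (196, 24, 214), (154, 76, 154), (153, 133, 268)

5

(247,373,591): 247+373 > 591 → valid
(30,316,320): 30+316 > 320 → valid
(25,30,349): 25+30 ≤ 349 → not valid
(24,196,214): 24+196 > 214 → valid
(76,154,154): 76+154 > 154 → valid
(133,153,268): 133+153 > 268 → valid
5 of the 6 triples form a triangle.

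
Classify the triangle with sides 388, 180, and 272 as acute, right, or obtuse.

obtuse

Compare the square of the longest side to the sum of squares of the other two: 180² + 272² = 106384 < 150544 = 388².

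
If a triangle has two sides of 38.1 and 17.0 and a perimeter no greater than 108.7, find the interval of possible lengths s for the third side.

Triangle inequality alone gives 21.1 < s < 55.1.
The perimeter condition gives s ≤ 108.7 − 38.1 − 17.0 = 53.6.
Intersecting the two: 21.1 < s ≤ 53.6.

21.1 < s ≤ 53.6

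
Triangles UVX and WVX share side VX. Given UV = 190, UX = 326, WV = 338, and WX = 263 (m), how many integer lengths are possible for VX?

From triangle UVX: 136 < VX < 516.
From triangle WVX: 75 < VX < 601.
Intersection: 136 < VX < 516, so integers 137 through 515: 379 values.

379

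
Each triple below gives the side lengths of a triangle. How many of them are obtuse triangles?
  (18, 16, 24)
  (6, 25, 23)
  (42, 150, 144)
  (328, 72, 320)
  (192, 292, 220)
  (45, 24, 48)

(18,16,24): 16²+18² = 580 > 576 = 24² → acute
(6,25,23): 6²+23² = 565 < 625 = 25² → obtuse
(42,150,144): 42²+144² = 22500 = 150² → right
(328,72,320): 72²+320² = 107584 = 328² → right
(192,292,220): 192²+220² = 85264 = 292² → right
(45,24,48): 24²+45² = 2601 > 2304 = 48² → acute
1 of the 6 is obtuse.

1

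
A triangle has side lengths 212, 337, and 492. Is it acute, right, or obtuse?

obtuse

Compare the square of the longest side to the sum of squares of the other two: 212² + 337² = 158513 < 242064 = 492².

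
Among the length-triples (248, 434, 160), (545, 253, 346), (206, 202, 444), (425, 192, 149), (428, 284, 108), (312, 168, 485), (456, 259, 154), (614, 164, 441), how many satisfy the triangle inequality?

(160,248,434): 160+248 ≤ 434 → not valid
(253,346,545): 253+346 > 545 → valid
(202,206,444): 202+206 ≤ 444 → not valid
(149,192,425): 149+192 ≤ 425 → not valid
(108,284,428): 108+284 ≤ 428 → not valid
(168,312,485): 168+312 ≤ 485 → not valid
(154,259,456): 154+259 ≤ 456 → not valid
(164,441,614): 164+441 ≤ 614 → not valid
1 of the 8 triples forms a triangle.

1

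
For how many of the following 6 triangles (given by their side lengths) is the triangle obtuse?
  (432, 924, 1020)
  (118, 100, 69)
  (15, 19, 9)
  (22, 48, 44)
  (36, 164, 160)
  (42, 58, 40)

1

(432,924,1020): 432²+924² = 1040400 = 1020² → right
(118,100,69): 69²+100² = 14761 > 13924 = 118² → acute
(15,19,9): 9²+15² = 306 < 361 = 19² → obtuse
(22,48,44): 22²+44² = 2420 > 2304 = 48² → acute
(36,164,160): 36²+160² = 26896 = 164² → right
(42,58,40): 40²+42² = 3364 = 58² → right
1 of the 6 is obtuse.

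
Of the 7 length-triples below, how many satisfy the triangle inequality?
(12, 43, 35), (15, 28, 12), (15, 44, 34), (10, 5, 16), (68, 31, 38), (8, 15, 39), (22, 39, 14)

(12,35,43): 12+35 > 43 → valid
(12,15,28): 12+15 ≤ 28 → not valid
(15,34,44): 15+34 > 44 → valid
(5,10,16): 5+10 ≤ 16 → not valid
(31,38,68): 31+38 > 68 → valid
(8,15,39): 8+15 ≤ 39 → not valid
(14,22,39): 14+22 ≤ 39 → not valid
3 of the 7 triples form a triangle.

3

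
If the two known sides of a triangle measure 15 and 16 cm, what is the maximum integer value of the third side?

30

The third side must be strictly less than 15 + 16 = 31.
The largest integer below 31 is 30.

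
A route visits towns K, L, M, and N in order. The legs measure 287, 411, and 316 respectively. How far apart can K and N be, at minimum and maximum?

The maximum is all hops collinear in one direction: 287 + 411 + 316 = 1014.
The longest hop is 411; the others sum to 603. Since 411 ≤ 603, the path can fold back on itself completely, so the minimum distance is 0.

0 ≤ KN ≤ 1014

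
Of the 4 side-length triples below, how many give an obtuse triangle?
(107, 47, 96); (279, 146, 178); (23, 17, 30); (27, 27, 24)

(107,47,96): 47²+96² = 11425 < 11449 = 107² → obtuse
(279,146,178): 146²+178² = 53000 < 77841 = 279² → obtuse
(23,17,30): 17²+23² = 818 < 900 = 30² → obtuse
(27,27,24): 24²+27² = 1305 > 729 = 27² → acute
3 of the 4 are obtuse.

3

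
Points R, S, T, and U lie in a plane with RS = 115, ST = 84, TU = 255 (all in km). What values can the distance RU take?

56 ≤ RU ≤ 454 km

The maximum is all hops collinear in one direction: 115 + 84 + 255 = 454.
The longest hop is 255; the others sum to 199. Folding the others back against it leaves at least 255 − 199 = 56.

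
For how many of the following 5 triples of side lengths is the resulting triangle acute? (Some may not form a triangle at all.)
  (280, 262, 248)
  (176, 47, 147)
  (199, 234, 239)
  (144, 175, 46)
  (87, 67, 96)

3

(280,262,248): 248²+262² = 130148 > 78400 = 280² → acute
(176,47,147): 47²+147² = 23818 < 30976 = 176² → obtuse
(199,234,239): 199²+234² = 94357 > 57121 = 239² → acute
(144,175,46): 46²+144² = 22852 < 30625 = 175² → obtuse
(87,67,96): 67²+87² = 12058 > 9216 = 96² → acute
3 of the 5 are acute.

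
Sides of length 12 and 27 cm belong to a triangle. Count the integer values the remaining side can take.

23

The third side lies in the open interval (15, 39).
Integers from 16 to 38 inclusive: 38 − 16 + 1 = 23.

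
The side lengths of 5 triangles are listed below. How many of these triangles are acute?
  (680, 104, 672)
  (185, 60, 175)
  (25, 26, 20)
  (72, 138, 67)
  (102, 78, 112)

2

(680,104,672): 104²+672² = 462400 = 680² → right
(185,60,175): 60²+175² = 34225 = 185² → right
(25,26,20): 20²+25² = 1025 > 676 = 26² → acute
(72,138,67): 67²+72² = 9673 < 19044 = 138² → obtuse
(102,78,112): 78²+102² = 16488 > 12544 = 112² → acute
2 of the 5 are acute.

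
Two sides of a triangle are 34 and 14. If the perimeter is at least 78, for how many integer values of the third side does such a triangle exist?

Triangle inequality: 20 < x < 48. Perimeter ≥ 78 gives x ≥ 78 − 34 − 14 = 30.
So 30 ≤ x < 48; integers 30 through 47: 18 values.

18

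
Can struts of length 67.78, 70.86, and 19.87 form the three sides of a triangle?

Yes

The longest side is 70.86, and the other two sum to 87.65.
Since 87.65 > 70.86, the triangle inequality holds.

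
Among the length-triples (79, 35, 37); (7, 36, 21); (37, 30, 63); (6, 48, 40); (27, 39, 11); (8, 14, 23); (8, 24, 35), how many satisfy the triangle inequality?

1

(35,37,79): 35+37 ≤ 79 → not valid
(7,21,36): 7+21 ≤ 36 → not valid
(30,37,63): 30+37 > 63 → valid
(6,40,48): 6+40 ≤ 48 → not valid
(11,27,39): 11+27 ≤ 39 → not valid
(8,14,23): 8+14 ≤ 23 → not valid
(8,24,35): 8+24 ≤ 35 → not valid
1 of the 7 triples forms a triangle.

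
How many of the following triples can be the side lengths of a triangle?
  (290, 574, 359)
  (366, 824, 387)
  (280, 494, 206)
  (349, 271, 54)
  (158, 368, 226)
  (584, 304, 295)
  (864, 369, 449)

3

(290,359,574): 290+359 > 574 → valid
(366,387,824): 366+387 ≤ 824 → not valid
(206,280,494): 206+280 ≤ 494 → not valid
(54,271,349): 54+271 ≤ 349 → not valid
(158,226,368): 158+226 > 368 → valid
(295,304,584): 295+304 > 584 → valid
(369,449,864): 369+449 ≤ 864 → not valid
3 of the 7 triples form a triangle.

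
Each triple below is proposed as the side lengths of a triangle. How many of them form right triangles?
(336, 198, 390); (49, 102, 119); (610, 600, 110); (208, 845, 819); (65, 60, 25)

4

(336,198,390): 198²+336² = 152100 = 390² → right
(49,102,119): 49²+102² = 12805 < 14161 = 119² → obtuse
(610,600,110): 110²+600² = 372100 = 610² → right
(208,845,819): 208²+819² = 714025 = 845² → right
(65,60,25): 25²+60² = 4225 = 65² → right
4 of the 5 are right.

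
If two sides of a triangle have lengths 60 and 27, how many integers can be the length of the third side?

The third side lies in the open interval (33, 87).
Integers from 34 to 86 inclusive: 86 − 34 + 1 = 53.

53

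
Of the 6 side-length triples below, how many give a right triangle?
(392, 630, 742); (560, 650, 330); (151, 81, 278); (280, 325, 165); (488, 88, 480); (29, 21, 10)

(392,630,742): 392²+630² = 550564 = 742² → right
(560,650,330): 330²+560² = 422500 = 650² → right
(151,81,278): 81+151 ≤ 278, not a triangle
(280,325,165): 165²+280² = 105625 = 325² → right
(488,88,480): 88²+480² = 238144 = 488² → right
(29,21,10): 10²+21² = 541 < 841 = 29² → obtuse
4 of the 6 are right.

4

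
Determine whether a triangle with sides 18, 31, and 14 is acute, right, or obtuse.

obtuse

Compare the square of the longest side to the sum of squares of the other two: 14² + 18² = 520 < 961 = 31².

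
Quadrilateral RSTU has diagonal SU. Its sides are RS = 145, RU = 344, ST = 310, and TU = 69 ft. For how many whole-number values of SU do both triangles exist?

137

From triangle RSU: 199 < SU < 489.
From triangle TSU: 241 < SU < 379.
Intersection: 241 < SU < 379, so integers 242 through 378: 137 values.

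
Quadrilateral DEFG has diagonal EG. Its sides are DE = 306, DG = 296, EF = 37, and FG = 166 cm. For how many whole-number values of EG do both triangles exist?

73

From triangle DEG: 10 < EG < 602.
From triangle FEG: 129 < EG < 203.
Intersection: 129 < EG < 203, so integers 130 through 202: 73 values.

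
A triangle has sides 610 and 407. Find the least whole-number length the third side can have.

The third side must be strictly greater than |610 − 407| = 203.
The smallest integer above 203 is 204.

204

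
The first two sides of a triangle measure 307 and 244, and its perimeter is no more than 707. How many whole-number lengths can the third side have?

Triangle inequality: 63 < x < 551. Perimeter ≤ 707 gives x ≤ 707 − 307 − 244 = 156.
So 63 < x ≤ 156; integers 64 through 156: 93 values.

93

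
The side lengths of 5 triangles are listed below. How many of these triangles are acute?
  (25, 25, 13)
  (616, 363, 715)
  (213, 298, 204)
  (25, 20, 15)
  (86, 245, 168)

(25,25,13): 13²+25² = 794 > 625 = 25² → acute
(616,363,715): 363²+616² = 511225 = 715² → right
(213,298,204): 204²+213² = 86985 < 88804 = 298² → obtuse
(25,20,15): 15²+20² = 625 = 25² → right
(86,245,168): 86²+168² = 35620 < 60025 = 245² → obtuse
1 of the 5 is acute.

1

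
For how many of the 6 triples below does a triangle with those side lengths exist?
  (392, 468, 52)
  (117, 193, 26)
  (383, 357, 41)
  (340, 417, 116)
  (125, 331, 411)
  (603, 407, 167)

3

(52,392,468): 52+392 ≤ 468 → not valid
(26,117,193): 26+117 ≤ 193 → not valid
(41,357,383): 41+357 > 383 → valid
(116,340,417): 116+340 > 417 → valid
(125,331,411): 125+331 > 411 → valid
(167,407,603): 167+407 ≤ 603 → not valid
3 of the 6 triples form a triangle.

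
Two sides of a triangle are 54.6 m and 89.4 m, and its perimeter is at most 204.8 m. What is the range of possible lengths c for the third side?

34.8 < c ≤ 60.8 m

Triangle inequality alone gives 34.8 < c < 144.0.
The perimeter condition gives c ≤ 204.8 − 54.6 − 89.4 = 60.8.
Intersecting the two: 34.8 < c ≤ 60.8.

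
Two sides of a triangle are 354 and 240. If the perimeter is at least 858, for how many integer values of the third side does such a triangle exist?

330

Triangle inequality: 114 < x < 594. Perimeter ≥ 858 gives x ≥ 858 − 354 − 240 = 264.
So 264 ≤ x < 594; integers 264 through 593: 330 values.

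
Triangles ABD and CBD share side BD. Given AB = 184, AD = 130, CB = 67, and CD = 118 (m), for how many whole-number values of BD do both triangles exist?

130

From triangle ABD: 54 < BD < 314.
From triangle CBD: 51 < BD < 185.
Intersection: 54 < BD < 185, so integers 55 through 184: 130 values.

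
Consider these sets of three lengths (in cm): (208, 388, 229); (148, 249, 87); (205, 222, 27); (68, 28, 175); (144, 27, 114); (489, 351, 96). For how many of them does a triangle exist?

(208,229,388): 208+229 > 388 → valid
(87,148,249): 87+148 ≤ 249 → not valid
(27,205,222): 27+205 > 222 → valid
(28,68,175): 28+68 ≤ 175 → not valid
(27,114,144): 27+114 ≤ 144 → not valid
(96,351,489): 96+351 ≤ 489 → not valid
2 of the 6 triples form a triangle.

2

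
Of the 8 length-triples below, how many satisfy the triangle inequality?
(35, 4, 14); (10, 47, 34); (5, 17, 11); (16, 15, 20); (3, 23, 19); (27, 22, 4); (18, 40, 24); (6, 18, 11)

2

(4,14,35): 4+14 ≤ 35 → not valid
(10,34,47): 10+34 ≤ 47 → not valid
(5,11,17): 5+11 ≤ 17 → not valid
(15,16,20): 15+16 > 20 → valid
(3,19,23): 3+19 ≤ 23 → not valid
(4,22,27): 4+22 ≤ 27 → not valid
(18,24,40): 18+24 > 40 → valid
(6,11,18): 6+11 ≤ 18 → not valid
2 of the 8 triples form a triangle.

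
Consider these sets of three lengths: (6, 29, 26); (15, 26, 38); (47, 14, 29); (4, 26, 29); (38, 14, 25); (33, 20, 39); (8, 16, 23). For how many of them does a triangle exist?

6

(6,26,29): 6+26 > 29 → valid
(15,26,38): 15+26 > 38 → valid
(14,29,47): 14+29 ≤ 47 → not valid
(4,26,29): 4+26 > 29 → valid
(14,25,38): 14+25 > 38 → valid
(20,33,39): 20+33 > 39 → valid
(8,16,23): 8+16 > 23 → valid
6 of the 7 triples form a triangle.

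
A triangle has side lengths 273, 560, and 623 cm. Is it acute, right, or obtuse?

right

Compare the square of the longest side to the sum of squares of the other two: 273² + 560² = 388129 = 623².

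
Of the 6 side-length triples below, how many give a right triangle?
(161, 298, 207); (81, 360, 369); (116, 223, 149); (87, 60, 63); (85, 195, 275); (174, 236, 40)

2

(161,298,207): 161²+207² = 68770 < 88804 = 298² → obtuse
(81,360,369): 81²+360² = 136161 = 369² → right
(116,223,149): 116²+149² = 35657 < 49729 = 223² → obtuse
(87,60,63): 60²+63² = 7569 = 87² → right
(85,195,275): 85²+195² = 45250 < 75625 = 275² → obtuse
(174,236,40): 40+174 ≤ 236, not a triangle
2 of the 6 are right.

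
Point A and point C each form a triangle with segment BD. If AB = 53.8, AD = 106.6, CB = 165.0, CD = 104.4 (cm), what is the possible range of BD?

From triangle ABD: |53.8 − 106.6| < BD < 53.8 + 106.6, i.e. 52.8 < BD < 160.4.
From triangle CBD: 60.6 < BD < 269.4.
Both must hold, so BD lies in the intersection.

60.6 < BD < 160.4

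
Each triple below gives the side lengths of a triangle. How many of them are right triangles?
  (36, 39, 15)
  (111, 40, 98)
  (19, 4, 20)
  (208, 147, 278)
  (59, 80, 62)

(36,39,15): 15²+36² = 1521 = 39² → right
(111,40,98): 40²+98² = 11204 < 12321 = 111² → obtuse
(19,4,20): 4²+19² = 377 < 400 = 20² → obtuse
(208,147,278): 147²+208² = 64873 < 77284 = 278² → obtuse
(59,80,62): 59²+62² = 7325 > 6400 = 80² → acute
1 of the 5 is right.

1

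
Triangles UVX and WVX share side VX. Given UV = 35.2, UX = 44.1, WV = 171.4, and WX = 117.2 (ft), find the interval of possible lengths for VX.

54.2 < VX < 79.3

From triangle UVX: |35.2 − 44.1| < VX < 35.2 + 44.1, i.e. 8.9 < VX < 79.3.
From triangle WVX: 54.2 < VX < 288.6.
Both must hold, so VX lies in the intersection.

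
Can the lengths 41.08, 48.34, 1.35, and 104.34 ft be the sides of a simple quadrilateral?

For a quadrilateral, each side must be shorter than the sum of the others.
Here the longest side is 104.34, but the remaining 3 sides sum to only 90.77.

No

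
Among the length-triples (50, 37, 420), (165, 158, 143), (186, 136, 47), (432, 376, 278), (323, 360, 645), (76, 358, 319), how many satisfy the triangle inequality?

4

(37,50,420): 37+50 ≤ 420 → not valid
(143,158,165): 143+158 > 165 → valid
(47,136,186): 47+136 ≤ 186 → not valid
(278,376,432): 278+376 > 432 → valid
(323,360,645): 323+360 > 645 → valid
(76,319,358): 76+319 > 358 → valid
4 of the 6 triples form a triangle.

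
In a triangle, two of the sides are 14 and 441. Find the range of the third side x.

427 < x < 455

By the triangle inequality, x must be less than 14 + 441 = 455 and greater than |14 − 441| = 427.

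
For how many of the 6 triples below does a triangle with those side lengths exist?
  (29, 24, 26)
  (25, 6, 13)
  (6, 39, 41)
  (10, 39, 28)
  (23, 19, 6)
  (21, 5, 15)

(24,26,29): 24+26 > 29 → valid
(6,13,25): 6+13 ≤ 25 → not valid
(6,39,41): 6+39 > 41 → valid
(10,28,39): 10+28 ≤ 39 → not valid
(6,19,23): 6+19 > 23 → valid
(5,15,21): 5+15 ≤ 21 → not valid
3 of the 6 triples form a triangle.

3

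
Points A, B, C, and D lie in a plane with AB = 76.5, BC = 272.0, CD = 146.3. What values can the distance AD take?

The maximum is all hops collinear in one direction: 76.5 + 272.0 + 146.3 = 494.8.
The longest hop is 272.0; the others sum to 222.8. Folding the others back against it leaves at least 272.0 − 222.8 = 49.2.

49.2 ≤ AD ≤ 494.8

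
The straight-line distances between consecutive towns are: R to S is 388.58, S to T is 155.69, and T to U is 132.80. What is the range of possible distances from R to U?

The maximum is all hops collinear in one direction: 388.58 + 155.69 + 132.80 = 677.07.
The longest hop is 388.58; the others sum to 288.49. Folding the others back against it leaves at least 388.58 − 288.49 = 100.09.

100.09 ≤ RU ≤ 677.07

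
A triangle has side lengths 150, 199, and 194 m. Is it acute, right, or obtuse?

Compare the square of the longest side to the sum of squares of the other two: 150² + 194² = 60136 > 39601 = 199².

acute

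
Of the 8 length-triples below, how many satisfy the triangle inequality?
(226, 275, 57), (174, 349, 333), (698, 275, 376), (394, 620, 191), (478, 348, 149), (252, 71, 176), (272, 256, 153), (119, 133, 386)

(57,226,275): 57+226 > 275 → valid
(174,333,349): 174+333 > 349 → valid
(275,376,698): 275+376 ≤ 698 → not valid
(191,394,620): 191+394 ≤ 620 → not valid
(149,348,478): 149+348 > 478 → valid
(71,176,252): 71+176 ≤ 252 → not valid
(153,256,272): 153+256 > 272 → valid
(119,133,386): 119+133 ≤ 386 → not valid
4 of the 8 triples form a triangle.

4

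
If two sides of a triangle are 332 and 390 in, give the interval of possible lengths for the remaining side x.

By the triangle inequality, x must be less than 332 + 390 = 722 and greater than |332 − 390| = 58.

58 < x < 722 (in)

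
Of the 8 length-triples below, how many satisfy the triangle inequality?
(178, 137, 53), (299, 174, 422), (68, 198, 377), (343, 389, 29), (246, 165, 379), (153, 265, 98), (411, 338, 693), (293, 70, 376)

4

(53,137,178): 53+137 > 178 → valid
(174,299,422): 174+299 > 422 → valid
(68,198,377): 68+198 ≤ 377 → not valid
(29,343,389): 29+343 ≤ 389 → not valid
(165,246,379): 165+246 > 379 → valid
(98,153,265): 98+153 ≤ 265 → not valid
(338,411,693): 338+411 > 693 → valid
(70,293,376): 70+293 ≤ 376 → not valid
4 of the 8 triples form a triangle.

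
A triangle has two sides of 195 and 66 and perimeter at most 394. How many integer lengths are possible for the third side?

4

Triangle inequality: 129 < x < 261. Perimeter ≤ 394 gives x ≤ 394 − 195 − 66 = 133.
So 129 < x ≤ 133; integers 130 through 133: 4 values.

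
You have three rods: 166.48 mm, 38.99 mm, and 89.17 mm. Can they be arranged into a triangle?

No

The longest side is 166.48, but the other two sum to only 128.16.
128.16 < 166.48, so the triangle inequality fails.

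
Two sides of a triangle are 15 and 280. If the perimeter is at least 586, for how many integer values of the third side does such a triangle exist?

4

Triangle inequality: 265 < x < 295. Perimeter ≥ 586 gives x ≥ 586 − 15 − 280 = 291.
So 291 ≤ x < 295; integers 291 through 294: 4 values.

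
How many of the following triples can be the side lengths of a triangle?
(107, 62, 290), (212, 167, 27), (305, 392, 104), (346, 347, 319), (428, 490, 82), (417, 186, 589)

4

(62,107,290): 62+107 ≤ 290 → not valid
(27,167,212): 27+167 ≤ 212 → not valid
(104,305,392): 104+305 > 392 → valid
(319,346,347): 319+346 > 347 → valid
(82,428,490): 82+428 > 490 → valid
(186,417,589): 186+417 > 589 → valid
4 of the 6 triples form a triangle.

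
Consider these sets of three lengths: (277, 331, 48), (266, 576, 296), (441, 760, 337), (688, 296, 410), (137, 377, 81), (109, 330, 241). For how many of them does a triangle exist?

3

(48,277,331): 48+277 ≤ 331 → not valid
(266,296,576): 266+296 ≤ 576 → not valid
(337,441,760): 337+441 > 760 → valid
(296,410,688): 296+410 > 688 → valid
(81,137,377): 81+137 ≤ 377 → not valid
(109,241,330): 109+241 > 330 → valid
3 of the 6 triples form a triangle.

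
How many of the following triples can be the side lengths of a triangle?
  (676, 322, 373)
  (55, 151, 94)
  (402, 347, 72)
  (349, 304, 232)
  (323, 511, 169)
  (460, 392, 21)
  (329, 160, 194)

(322,373,676): 322+373 > 676 → valid
(55,94,151): 55+94 ≤ 151 → not valid
(72,347,402): 72+347 > 402 → valid
(232,304,349): 232+304 > 349 → valid
(169,323,511): 169+323 ≤ 511 → not valid
(21,392,460): 21+392 ≤ 460 → not valid
(160,194,329): 160+194 > 329 → valid
4 of the 7 triples form a triangle.

4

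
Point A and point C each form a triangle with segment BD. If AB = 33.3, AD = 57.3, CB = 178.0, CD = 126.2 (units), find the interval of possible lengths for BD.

From triangle ABD: |33.3 − 57.3| < BD < 33.3 + 57.3, i.e. 24.0 < BD < 90.6.
From triangle CBD: 51.8 < BD < 304.2.
Both must hold, so BD lies in the intersection.

51.8 < BD < 90.6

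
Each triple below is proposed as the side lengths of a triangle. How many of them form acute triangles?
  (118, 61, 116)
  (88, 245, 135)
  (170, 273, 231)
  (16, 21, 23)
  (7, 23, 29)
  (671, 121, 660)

(118,61,116): 61²+116² = 17177 > 13924 = 118² → acute
(88,245,135): 88+135 ≤ 245, not a triangle
(170,273,231): 170²+231² = 82261 > 74529 = 273² → acute
(16,21,23): 16²+21² = 697 > 529 = 23² → acute
(7,23,29): 7²+23² = 578 < 841 = 29² → obtuse
(671,121,660): 121²+660² = 450241 = 671² → right
3 of the 6 are acute.

3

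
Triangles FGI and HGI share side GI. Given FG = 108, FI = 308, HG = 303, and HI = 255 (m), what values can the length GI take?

200 < GI < 416

From triangle FGI: |108 − 308| < GI < 108 + 308, i.e. 200 < GI < 416.
From triangle HGI: 48 < GI < 558.
Both must hold, so GI lies in the intersection.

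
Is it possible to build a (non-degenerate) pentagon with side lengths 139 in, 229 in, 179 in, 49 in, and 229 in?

A pentagon exists iff every side is shorter than the sum of the others — equivalently, the longest side is less than the sum of the rest.
Longest side 229 < 596 (sum of the remaining 4), so yes.

Yes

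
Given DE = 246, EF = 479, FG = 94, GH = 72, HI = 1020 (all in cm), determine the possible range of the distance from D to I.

The maximum is all hops collinear in one direction: 246 + 479 + 94 + 72 + 1020 = 1911.
The longest hop is 1020; the others sum to 891. Folding the others back against it leaves at least 1020 − 891 = 129.

129 ≤ DI ≤ 1911 cm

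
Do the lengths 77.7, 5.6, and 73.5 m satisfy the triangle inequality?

Yes

The longest side is 77.7, and the other two sum to 79.1.
Since 79.1 > 77.7, the triangle inequality holds.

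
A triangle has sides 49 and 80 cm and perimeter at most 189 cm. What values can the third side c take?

31 < c ≤ 60

Triangle inequality alone gives 31 < c < 129.
The perimeter condition gives c ≤ 189 − 49 − 80 = 60.
Intersecting the two: 31 < c ≤ 60.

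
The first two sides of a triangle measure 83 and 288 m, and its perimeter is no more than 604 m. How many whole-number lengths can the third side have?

Triangle inequality: 205 < x < 371. Perimeter ≤ 604 gives x ≤ 604 − 83 − 288 = 233.
So 205 < x ≤ 233; integers 206 through 233: 28 values.

28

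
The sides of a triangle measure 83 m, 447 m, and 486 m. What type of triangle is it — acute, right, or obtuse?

Compare the square of the longest side to the sum of squares of the other two: 83² + 447² = 206698 < 236196 = 486².

obtuse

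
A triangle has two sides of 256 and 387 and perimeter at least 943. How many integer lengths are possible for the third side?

343

Triangle inequality: 131 < x < 643. Perimeter ≥ 943 gives x ≥ 943 − 256 − 387 = 300.
So 300 ≤ x < 643; integers 300 through 642: 343 values.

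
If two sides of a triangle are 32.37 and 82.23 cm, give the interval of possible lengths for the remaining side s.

By the triangle inequality, s must be less than 32.37 + 82.23 = 114.60 and greater than |32.37 − 82.23| = 49.86.

49.86 < s < 114.60 (cm)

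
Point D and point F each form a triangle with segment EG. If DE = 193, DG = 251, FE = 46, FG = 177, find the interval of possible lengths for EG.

From triangle DEG: |193 − 251| < EG < 193 + 251, i.e. 58 < EG < 444.
From triangle FEG: 131 < EG < 223.
Both must hold, so EG lies in the intersection.

131 < EG < 223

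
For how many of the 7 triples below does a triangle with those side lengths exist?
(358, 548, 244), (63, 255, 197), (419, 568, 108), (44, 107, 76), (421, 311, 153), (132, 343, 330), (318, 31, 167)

5

(244,358,548): 244+358 > 548 → valid
(63,197,255): 63+197 > 255 → valid
(108,419,568): 108+419 ≤ 568 → not valid
(44,76,107): 44+76 > 107 → valid
(153,311,421): 153+311 > 421 → valid
(132,330,343): 132+330 > 343 → valid
(31,167,318): 31+167 ≤ 318 → not valid
5 of the 7 triples form a triangle.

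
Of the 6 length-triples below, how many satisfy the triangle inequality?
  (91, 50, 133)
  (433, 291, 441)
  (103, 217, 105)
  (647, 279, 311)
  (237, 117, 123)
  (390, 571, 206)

4

(50,91,133): 50+91 > 133 → valid
(291,433,441): 291+433 > 441 → valid
(103,105,217): 103+105 ≤ 217 → not valid
(279,311,647): 279+311 ≤ 647 → not valid
(117,123,237): 117+123 > 237 → valid
(206,390,571): 206+390 > 571 → valid
4 of the 6 triples form a triangle.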